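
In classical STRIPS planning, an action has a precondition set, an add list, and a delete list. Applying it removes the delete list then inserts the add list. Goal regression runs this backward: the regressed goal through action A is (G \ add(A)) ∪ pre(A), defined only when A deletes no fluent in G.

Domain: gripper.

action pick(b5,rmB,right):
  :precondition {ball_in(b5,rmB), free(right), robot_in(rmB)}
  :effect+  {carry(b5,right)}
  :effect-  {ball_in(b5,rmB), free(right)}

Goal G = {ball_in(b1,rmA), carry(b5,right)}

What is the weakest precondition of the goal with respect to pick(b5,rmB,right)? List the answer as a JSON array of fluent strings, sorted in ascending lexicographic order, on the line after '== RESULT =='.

Compute (G \ add) ∪ pre:
  G ∩ del = {}  (empty — regression defined)
  G \ add = {ball_in(b1,rmA), carry(b5,right)} \ {carry(b5,right)} = {ball_in(b1,rmA)}
  ∪ pre   = {ball_in(b1,rmA)} ∪ {ball_in(b5,rmB), free(right), robot_in(rmB)}
          = {ball_in(b1,rmA), ball_in(b5,rmB), free(right), robot_in(rmB)}

== RESULT ==
["ball_in(b1,rmA)", "ball_in(b5,rmB)", "free(right)", "robot_in(rmB)"]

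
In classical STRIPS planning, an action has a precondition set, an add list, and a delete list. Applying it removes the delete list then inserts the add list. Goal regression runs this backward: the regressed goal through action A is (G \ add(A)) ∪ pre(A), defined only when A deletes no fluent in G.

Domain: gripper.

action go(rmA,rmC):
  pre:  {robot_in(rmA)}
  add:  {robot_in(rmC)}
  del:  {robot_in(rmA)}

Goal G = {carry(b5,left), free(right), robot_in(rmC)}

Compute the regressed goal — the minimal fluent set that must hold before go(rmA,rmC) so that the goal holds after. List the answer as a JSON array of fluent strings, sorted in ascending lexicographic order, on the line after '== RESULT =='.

Regress:
  G ∩ del = {}  (empty — regression defined)
  G \ add = {carry(b5,left), free(right), robot_in(rmC)} \ {robot_in(rmC)} = {carry(b5,left), free(right)}
  ∪ pre   = {carry(b5,left), free(right)} ∪ {robot_in(rmA)}
          = {carry(b5,left), free(right), robot_in(rmA)}

== RESULT ==
["carry(b5,left)", "free(right)", "robot_in(rmA)"]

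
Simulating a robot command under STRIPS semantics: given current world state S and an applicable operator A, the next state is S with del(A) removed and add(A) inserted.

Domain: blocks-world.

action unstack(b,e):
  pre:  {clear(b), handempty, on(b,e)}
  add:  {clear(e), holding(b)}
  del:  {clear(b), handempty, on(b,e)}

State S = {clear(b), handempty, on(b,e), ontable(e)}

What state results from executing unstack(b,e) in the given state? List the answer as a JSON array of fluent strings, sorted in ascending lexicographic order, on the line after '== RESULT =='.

Progress:
  pre ⊆ S: {clear(b), handempty, on(b,e)} ⊆ S  — applicable
  S \ del = {ontable(e)}
  ∪ add   = {clear(e), holding(b), ontable(e)}

== RESULT ==
["clear(e)", "holding(b)", "ontable(e)"]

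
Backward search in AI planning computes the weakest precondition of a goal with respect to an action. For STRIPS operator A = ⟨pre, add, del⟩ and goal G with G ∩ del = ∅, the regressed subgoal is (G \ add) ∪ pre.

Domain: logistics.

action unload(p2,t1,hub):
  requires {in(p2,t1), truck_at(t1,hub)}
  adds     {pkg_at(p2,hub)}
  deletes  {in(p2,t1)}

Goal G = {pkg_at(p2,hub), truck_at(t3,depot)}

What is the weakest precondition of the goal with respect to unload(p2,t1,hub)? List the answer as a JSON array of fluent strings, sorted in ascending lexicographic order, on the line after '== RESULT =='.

Compute (G \ add) ∪ pre:
  G ∩ del = {}  (empty — regression defined)
  G \ add = {pkg_at(p2,hub), truck_at(t3,depot)} \ {pkg_at(p2,hub)} = {truck_at(t3,depot)}
  ∪ pre   = {truck_at(t3,depot)} ∪ {in(p2,t1), truck_at(t1,hub)}
          = {in(p2,t1), truck_at(t1,hub), truck_at(t3,depot)}

== RESULT ==
["in(p2,t1)", "truck_at(t1,hub)", "truck_at(t3,depot)"]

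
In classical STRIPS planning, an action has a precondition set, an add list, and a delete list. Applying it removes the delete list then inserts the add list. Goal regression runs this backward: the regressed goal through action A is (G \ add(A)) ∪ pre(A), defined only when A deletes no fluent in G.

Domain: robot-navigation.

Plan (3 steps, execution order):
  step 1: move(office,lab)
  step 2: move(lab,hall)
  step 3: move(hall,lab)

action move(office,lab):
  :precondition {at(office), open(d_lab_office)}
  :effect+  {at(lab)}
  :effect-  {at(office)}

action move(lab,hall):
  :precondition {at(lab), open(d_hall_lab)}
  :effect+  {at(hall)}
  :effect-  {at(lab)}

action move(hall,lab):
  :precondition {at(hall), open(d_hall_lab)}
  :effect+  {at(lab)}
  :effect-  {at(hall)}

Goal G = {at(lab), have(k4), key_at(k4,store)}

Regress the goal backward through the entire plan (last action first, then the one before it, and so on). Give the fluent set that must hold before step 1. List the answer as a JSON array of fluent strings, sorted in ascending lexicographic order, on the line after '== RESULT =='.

Regress step by step:
  through step 3 (move(hall,lab)): drop {at(lab)}, keep {have(k4), key_at(k4,store)}, require {at(hall), open(d_hall_lab)}
    → {at(hall), have(k4), key_at(k4,store), open(d_hall_lab)}
  through step 2 (move(lab,hall)): drop {at(hall)}, keep {have(k4), key_at(k4,store), open(d_hall_lab)}, require {at(lab), open(d_hall_lab)}
    → {at(lab), have(k4), key_at(k4,store), open(d_hall_lab)}
  through step 1 (move(office,lab)): drop {at(lab)}, keep {have(k4), key_at(k4,store), open(d_hall_lab)}, require {at(office), open(d_lab_office)}
    → {at(office), have(k4), key_at(k4,store), open(d_hall_lab), open(d_lab_office)}

== RESULT ==
["at(office)", "have(k4)", "key_at(k4,store)", "open(d_hall_lab)", "open(d_lab_office)"]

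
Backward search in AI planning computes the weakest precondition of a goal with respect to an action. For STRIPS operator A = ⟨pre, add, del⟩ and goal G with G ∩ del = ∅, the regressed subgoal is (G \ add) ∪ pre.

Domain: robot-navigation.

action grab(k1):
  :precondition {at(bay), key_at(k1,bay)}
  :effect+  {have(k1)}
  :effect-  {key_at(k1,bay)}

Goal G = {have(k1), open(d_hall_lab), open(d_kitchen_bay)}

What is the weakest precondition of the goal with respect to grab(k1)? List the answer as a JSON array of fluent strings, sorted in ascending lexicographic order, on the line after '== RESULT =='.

Compute (G \ add) ∪ pre:
  G ∩ del = {}  (empty — regression defined)
  G \ add = {have(k1), open(d_hall_lab), open(d_kitchen_bay)} \ {have(k1)} = {open(d_hall_lab), open(d_kitchen_bay)}
  ∪ pre   = {open(d_hall_lab), open(d_kitchen_bay)} ∪ {at(bay), key_at(k1,bay)}
          = {at(bay), key_at(k1,bay), open(d_hall_lab), open(d_kitchen_bay)}

== RESULT ==
["at(bay)", "key_at(k1,bay)", "open(d_hall_lab)", "open(d_kitchen_bay)"]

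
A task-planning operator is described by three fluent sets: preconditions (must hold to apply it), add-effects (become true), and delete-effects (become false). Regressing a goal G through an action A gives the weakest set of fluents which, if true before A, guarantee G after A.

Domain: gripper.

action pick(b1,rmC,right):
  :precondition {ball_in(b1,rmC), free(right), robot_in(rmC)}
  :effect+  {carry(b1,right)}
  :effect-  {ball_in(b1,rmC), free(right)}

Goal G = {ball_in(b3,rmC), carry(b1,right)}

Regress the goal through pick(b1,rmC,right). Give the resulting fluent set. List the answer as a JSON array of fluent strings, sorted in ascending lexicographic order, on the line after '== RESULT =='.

Compute (G \ add) ∪ pre:
  G ∩ del = {}  (empty — regression defined)
  G \ add = {ball_in(b3,rmC), carry(b1,right)} \ {carry(b1,right)} = {ball_in(b3,rmC)}
  ∪ pre   = {ball_in(b3,rmC)} ∪ {ball_in(b1,rmC), free(right), robot_in(rmC)}
          = {ball_in(b1,rmC), ball_in(b3,rmC), free(right), robot_in(rmC)}

== RESULT ==
["ball_in(b1,rmC)", "ball_in(b3,rmC)", "free(right)", "robot_in(rmC)"]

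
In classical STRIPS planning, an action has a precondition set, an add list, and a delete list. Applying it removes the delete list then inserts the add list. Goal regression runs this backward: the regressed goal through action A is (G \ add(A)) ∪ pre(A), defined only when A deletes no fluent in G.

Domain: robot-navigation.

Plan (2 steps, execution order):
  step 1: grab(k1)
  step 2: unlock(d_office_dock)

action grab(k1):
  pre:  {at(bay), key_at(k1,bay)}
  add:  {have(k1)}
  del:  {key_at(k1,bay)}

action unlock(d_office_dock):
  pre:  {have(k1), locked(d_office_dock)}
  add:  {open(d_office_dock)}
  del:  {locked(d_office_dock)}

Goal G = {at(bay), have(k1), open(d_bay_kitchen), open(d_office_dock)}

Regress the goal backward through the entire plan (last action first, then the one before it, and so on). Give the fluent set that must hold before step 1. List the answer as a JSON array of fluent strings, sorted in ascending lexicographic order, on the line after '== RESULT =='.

Work backward from the goal:
  through step 2 (unlock(d_office_dock)): drop {open(d_office_dock)}, keep {at(bay), have(k1), open(d_bay_kitchen)}, require {have(k1), locked(d_office_dock)}
    → {at(bay), have(k1), locked(d_office_dock), open(d_bay_kitchen)}
  through step 1 (grab(k1)): drop {have(k1)}, keep {at(bay), locked(d_office_dock), open(d_bay_kitchen)}, require {at(bay), key_at(k1,bay)}
    → {at(bay), key_at(k1,bay), locked(d_office_dock), open(d_bay_kitchen)}

== RESULT ==
["at(bay)", "key_at(k1,bay)", "locked(d_office_dock)", "open(d_bay_kitchen)"]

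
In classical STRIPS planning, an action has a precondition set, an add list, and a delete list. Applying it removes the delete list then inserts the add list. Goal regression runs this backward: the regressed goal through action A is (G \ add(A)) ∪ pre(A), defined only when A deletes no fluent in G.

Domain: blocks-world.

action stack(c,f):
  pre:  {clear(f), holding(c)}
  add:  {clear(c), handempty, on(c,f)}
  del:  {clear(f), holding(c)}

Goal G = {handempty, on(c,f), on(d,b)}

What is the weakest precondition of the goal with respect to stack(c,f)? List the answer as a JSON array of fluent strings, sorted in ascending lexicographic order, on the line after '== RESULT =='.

Regress:
  G ∩ del = {}  (empty — regression defined)
  G \ add = {handempty, on(c,f), on(d,b)} \ {clear(c), handempty, on(c,f)} = {on(d,b)}
  ∪ pre   = {on(d,b)} ∪ {clear(f), holding(c)}
          = {clear(f), holding(c), on(d,b)}

== RESULT ==
["clear(f)", "holding(c)", "on(d,b)"]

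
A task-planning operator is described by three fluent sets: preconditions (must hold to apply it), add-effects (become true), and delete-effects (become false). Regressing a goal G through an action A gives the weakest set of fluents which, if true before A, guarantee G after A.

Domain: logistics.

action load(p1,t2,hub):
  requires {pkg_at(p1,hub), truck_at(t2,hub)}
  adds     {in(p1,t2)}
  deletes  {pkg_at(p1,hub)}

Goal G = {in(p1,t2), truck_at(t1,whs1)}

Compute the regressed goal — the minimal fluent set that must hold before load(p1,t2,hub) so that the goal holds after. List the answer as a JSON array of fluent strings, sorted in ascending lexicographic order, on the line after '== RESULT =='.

Compute (G \ add) ∪ pre:
  G ∩ del = {}  (empty — regression defined)
  G \ add = {in(p1,t2), truck_at(t1,whs1)} \ {in(p1,t2)} = {truck_at(t1,whs1)}
  ∪ pre   = {truck_at(t1,whs1)} ∪ {pkg_at(p1,hub), truck_at(t2,hub)}
          = {pkg_at(p1,hub), truck_at(t1,whs1), truck_at(t2,hub)}

== RESULT ==
["pkg_at(p1,hub)", "truck_at(t1,whs1)", "truck_at(t2,hub)"]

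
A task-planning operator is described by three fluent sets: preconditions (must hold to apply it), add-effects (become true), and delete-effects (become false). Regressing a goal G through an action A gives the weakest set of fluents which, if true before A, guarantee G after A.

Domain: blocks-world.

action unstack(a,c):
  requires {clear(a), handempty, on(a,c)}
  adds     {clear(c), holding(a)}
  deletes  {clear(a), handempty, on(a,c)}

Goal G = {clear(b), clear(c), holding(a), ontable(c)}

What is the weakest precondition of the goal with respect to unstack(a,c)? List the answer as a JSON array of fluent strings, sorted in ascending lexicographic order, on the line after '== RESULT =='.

Compute (G \ add) ∪ pre:
  G ∩ del = {}  (empty — regression defined)
  G \ add = {clear(b), clear(c), holding(a), ontable(c)} \ {clear(c), holding(a)} = {clear(b), ontable(c)}
  ∪ pre   = {clear(b), ontable(c)} ∪ {clear(a), handempty, on(a,c)}
          = {clear(a), clear(b), handempty, on(a,c), ontable(c)}

== RESULT ==
["clear(a)", "clear(b)", "handempty", "on(a,c)", "ontable(c)"]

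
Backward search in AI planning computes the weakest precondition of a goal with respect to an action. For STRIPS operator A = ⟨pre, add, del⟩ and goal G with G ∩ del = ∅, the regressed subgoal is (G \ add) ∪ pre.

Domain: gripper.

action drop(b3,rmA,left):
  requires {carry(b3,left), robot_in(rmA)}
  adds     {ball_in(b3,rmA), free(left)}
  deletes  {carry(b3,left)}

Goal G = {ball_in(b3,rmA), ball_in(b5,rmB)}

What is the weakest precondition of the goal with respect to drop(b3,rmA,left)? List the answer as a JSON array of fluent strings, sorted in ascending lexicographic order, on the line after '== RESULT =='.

Compute (G \ add) ∪ pre:
  G ∩ del = {}  (empty — regression defined)
  G \ add = {ball_in(b3,rmA), ball_in(b5,rmB)} \ {ball_in(b3,rmA), free(left)} = {ball_in(b5,rmB)}
  ∪ pre   = {ball_in(b5,rmB)} ∪ {carry(b3,left), robot_in(rmA)}
          = {ball_in(b5,rmB), carry(b3,left), robot_in(rmA)}

== RESULT ==
["ball_in(b5,rmB)", "carry(b3,left)", "robot_in(rmA)"]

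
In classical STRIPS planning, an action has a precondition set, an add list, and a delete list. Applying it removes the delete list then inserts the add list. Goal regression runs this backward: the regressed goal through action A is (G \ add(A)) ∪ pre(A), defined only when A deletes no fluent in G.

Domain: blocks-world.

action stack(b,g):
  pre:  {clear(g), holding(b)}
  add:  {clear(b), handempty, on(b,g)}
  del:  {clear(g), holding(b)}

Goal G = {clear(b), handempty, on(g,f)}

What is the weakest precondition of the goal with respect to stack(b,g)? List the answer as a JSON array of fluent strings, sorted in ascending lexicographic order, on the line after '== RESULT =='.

Regress:
  G ∩ del = {}  (empty — regression defined)
  G \ add = {clear(b), handempty, on(g,f)} \ {clear(b), handempty, on(b,g)} = {on(g,f)}
  ∪ pre   = {on(g,f)} ∪ {clear(g), holding(b)}
          = {clear(g), holding(b), on(g,f)}

== RESULT ==
["clear(g)", "holding(b)", "on(g,f)"]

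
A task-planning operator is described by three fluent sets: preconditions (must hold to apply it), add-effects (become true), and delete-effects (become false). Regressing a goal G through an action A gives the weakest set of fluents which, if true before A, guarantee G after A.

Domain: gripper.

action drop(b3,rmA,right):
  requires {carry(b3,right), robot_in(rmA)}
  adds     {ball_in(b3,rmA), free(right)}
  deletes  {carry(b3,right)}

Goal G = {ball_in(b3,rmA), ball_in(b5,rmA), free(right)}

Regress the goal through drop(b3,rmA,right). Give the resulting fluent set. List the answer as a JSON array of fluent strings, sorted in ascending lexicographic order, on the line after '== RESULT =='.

Regress:
  G ∩ del = {}  (empty — regression defined)
  G \ add = {ball_in(b3,rmA), ball_in(b5,rmA), free(right)} \ {ball_in(b3,rmA), free(right)} = {ball_in(b5,rmA)}
  ∪ pre   = {ball_in(b5,rmA)} ∪ {carry(b3,right), robot_in(rmA)}
          = {ball_in(b5,rmA), carry(b3,right), robot_in(rmA)}

== RESULT ==
["ball_in(b5,rmA)", "carry(b3,right)", "robot_in(rmA)"]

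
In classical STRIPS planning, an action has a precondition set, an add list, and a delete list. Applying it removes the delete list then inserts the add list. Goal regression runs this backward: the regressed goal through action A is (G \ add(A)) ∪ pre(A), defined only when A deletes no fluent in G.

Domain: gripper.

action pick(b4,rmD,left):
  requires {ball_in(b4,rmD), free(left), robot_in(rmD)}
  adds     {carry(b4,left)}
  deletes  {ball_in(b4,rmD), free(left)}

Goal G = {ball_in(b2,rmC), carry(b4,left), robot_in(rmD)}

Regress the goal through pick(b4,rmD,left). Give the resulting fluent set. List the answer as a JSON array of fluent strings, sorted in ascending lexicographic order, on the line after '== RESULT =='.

Compute (G \ add) ∪ pre:
  G ∩ del = {}  (empty — regression defined)
  G \ add = {ball_in(b2,rmC), carry(b4,left), robot_in(rmD)} \ {carry(b4,left)} = {ball_in(b2,rmC), robot_in(rmD)}
  ∪ pre   = {ball_in(b2,rmC), robot_in(rmD)} ∪ {ball_in(b4,rmD), free(left), robot_in(rmD)}
          = {ball_in(b2,rmC), ball_in(b4,rmD), free(left), robot_in(rmD)}

== RESULT ==
["ball_in(b2,rmC)", "ball_in(b4,rmD)", "free(left)", "robot_in(rmD)"]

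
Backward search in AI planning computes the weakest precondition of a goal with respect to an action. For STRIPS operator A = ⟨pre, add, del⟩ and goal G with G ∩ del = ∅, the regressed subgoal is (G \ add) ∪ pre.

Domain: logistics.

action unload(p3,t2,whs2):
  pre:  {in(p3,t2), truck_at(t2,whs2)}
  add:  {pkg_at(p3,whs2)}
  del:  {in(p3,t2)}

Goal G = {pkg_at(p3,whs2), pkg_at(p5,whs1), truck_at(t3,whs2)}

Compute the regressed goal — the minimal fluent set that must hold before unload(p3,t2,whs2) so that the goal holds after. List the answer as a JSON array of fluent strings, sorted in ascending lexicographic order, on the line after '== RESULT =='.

Regress:
  G ∩ del = {}  (empty — regression defined)
  G \ add = {pkg_at(p3,whs2), pkg_at(p5,whs1), truck_at(t3,whs2)} \ {pkg_at(p3,whs2)} = {pkg_at(p5,whs1), truck_at(t3,whs2)}
  ∪ pre   = {pkg_at(p5,whs1), truck_at(t3,whs2)} ∪ {in(p3,t2), truck_at(t2,whs2)}
          = {in(p3,t2), pkg_at(p5,whs1), truck_at(t2,whs2), truck_at(t3,whs2)}

== RESULT ==
["in(p3,t2)", "pkg_at(p5,whs1)", "truck_at(t2,whs2)", "truck_at(t3,whs2)"]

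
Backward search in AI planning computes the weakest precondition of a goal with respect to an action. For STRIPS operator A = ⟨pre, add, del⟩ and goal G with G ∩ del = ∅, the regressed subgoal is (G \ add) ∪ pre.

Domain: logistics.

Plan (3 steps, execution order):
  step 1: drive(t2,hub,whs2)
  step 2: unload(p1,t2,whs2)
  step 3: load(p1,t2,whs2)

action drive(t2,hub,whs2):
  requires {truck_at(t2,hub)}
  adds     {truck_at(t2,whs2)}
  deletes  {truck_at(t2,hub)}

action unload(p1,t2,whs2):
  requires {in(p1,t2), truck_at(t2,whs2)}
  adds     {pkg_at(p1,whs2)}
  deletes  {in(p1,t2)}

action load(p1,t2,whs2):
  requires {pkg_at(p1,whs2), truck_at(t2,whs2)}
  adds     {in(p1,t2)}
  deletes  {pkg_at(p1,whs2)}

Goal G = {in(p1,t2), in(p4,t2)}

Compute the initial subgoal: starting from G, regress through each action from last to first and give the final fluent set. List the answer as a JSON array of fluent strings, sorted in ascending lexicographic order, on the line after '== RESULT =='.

Work backward from the goal:
  through step 3 (load(p1,t2,whs2)): drop {in(p1,t2)}, keep {in(p4,t2)}, require {pkg_at(p1,whs2), truck_at(t2,whs2)}
    → {in(p4,t2), pkg_at(p1,whs2), truck_at(t2,whs2)}
  through step 2 (unload(p1,t2,whs2)): drop {pkg_at(p1,whs2)}, keep {in(p4,t2), truck_at(t2,whs2)}, require {in(p1,t2), truck_at(t2,whs2)}
    → {in(p1,t2), in(p4,t2), truck_at(t2,whs2)}
  through step 1 (drive(t2,hub,whs2)): drop {truck_at(t2,whs2)}, keep {in(p1,t2), in(p4,t2)}, require {truck_at(t2,hub)}
    → {in(p1,t2), in(p4,t2), truck_at(t2,hub)}

== RESULT ==
["in(p1,t2)", "in(p4,t2)", "truck_at(t2,hub)"]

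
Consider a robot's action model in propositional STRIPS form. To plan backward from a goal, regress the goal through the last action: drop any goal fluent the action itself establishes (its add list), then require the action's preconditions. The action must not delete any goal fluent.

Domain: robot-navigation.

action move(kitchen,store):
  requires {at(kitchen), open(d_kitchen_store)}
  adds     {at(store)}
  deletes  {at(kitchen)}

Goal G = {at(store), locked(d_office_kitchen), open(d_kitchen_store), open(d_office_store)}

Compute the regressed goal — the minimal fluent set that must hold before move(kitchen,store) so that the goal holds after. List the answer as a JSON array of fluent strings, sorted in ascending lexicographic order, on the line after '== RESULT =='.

Compute (G \ add) ∪ pre:
  G ∩ del = {}  (empty — regression defined)
  G \ add = {at(store), locked(d_office_kitchen), open(d_kitchen_store), open(d_office_store)} \ {at(store)} = {locked(d_office_kitchen), open(d_kitchen_store), open(d_office_store)}
  ∪ pre   = {locked(d_office_kitchen), open(d_kitchen_store), open(d_office_store)} ∪ {at(kitchen), open(d_kitchen_store)}
          = {at(kitchen), locked(d_office_kitchen), open(d_kitchen_store), open(d_office_store)}

== RESULT ==
["at(kitchen)", "locked(d_office_kitchen)", "open(d_kitchen_store)", "open(d_office_store)"]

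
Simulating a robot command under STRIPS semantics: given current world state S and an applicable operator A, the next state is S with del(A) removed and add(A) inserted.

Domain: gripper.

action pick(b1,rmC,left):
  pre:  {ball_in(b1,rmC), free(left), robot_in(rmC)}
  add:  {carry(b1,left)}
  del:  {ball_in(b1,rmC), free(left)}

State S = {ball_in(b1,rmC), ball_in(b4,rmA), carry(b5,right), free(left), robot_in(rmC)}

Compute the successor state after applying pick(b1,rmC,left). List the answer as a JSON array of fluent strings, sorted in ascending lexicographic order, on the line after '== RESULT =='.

Progress:
  pre ⊆ S: {ball_in(b1,rmC), free(left), robot_in(rmC)} ⊆ S  — applicable
  S \ del = {ball_in(b4,rmA), carry(b5,right), robot_in(rmC)}
  ∪ add   = {ball_in(b4,rmA), carry(b1,left), carry(b5,right), robot_in(rmC)}

== RESULT ==
["ball_in(b4,rmA)", "carry(b1,left)", "carry(b5,right)", "robot_in(rmC)"]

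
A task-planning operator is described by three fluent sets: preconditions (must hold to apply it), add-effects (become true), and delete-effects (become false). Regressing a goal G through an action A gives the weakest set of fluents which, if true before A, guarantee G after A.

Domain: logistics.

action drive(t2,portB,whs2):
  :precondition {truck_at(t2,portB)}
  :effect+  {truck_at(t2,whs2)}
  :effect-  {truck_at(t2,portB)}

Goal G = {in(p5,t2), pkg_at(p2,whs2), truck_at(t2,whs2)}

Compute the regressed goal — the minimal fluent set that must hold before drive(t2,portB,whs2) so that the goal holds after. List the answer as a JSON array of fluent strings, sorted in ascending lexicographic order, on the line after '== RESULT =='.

Regress:
  G ∩ del = {}  (empty — regression defined)
  G \ add = {in(p5,t2), pkg_at(p2,whs2), truck_at(t2,whs2)} \ {truck_at(t2,whs2)} = {in(p5,t2), pkg_at(p2,whs2)}
  ∪ pre   = {in(p5,t2), pkg_at(p2,whs2)} ∪ {truck_at(t2,portB)}
          = {in(p5,t2), pkg_at(p2,whs2), truck_at(t2,portB)}

== RESULT ==
["in(p5,t2)", "pkg_at(p2,whs2)", "truck_at(t2,portB)"]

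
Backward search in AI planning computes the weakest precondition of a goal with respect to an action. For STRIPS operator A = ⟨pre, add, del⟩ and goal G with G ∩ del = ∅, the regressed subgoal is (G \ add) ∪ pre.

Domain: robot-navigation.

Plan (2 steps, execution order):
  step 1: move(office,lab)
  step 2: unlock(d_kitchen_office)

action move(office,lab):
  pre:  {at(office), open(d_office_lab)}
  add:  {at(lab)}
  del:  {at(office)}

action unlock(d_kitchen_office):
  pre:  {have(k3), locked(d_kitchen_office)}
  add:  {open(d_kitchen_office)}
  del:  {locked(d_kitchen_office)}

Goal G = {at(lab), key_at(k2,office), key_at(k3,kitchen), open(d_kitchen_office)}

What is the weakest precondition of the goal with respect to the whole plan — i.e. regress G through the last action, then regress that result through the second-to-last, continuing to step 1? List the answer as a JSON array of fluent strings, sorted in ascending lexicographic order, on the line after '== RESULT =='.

Work backward from the goal:
  through step 2 (unlock(d_kitchen_office)): drop {open(d_kitchen_office)}, keep {at(lab), key_at(k2,office), key_at(k3,kitchen)}, require {have(k3), locked(d_kitchen_office)}
    → {at(lab), have(k3), key_at(k2,office), key_at(k3,kitchen), locked(d_kitchen_office)}
  through step 1 (move(office,lab)): drop {at(lab)}, keep {have(k3), key_at(k2,office), key_at(k3,kitchen), locked(d_kitchen_office)}, require {at(office), open(d_office_lab)}
    → {at(office), have(k3), key_at(k2,office), key_at(k3,kitchen), locked(d_kitchen_office), open(d_office_lab)}

== RESULT ==
["at(office)", "have(k3)", "key_at(k2,office)", "key_at(k3,kitchen)", "locked(d_kitchen_office)", "open(d_office_lab)"]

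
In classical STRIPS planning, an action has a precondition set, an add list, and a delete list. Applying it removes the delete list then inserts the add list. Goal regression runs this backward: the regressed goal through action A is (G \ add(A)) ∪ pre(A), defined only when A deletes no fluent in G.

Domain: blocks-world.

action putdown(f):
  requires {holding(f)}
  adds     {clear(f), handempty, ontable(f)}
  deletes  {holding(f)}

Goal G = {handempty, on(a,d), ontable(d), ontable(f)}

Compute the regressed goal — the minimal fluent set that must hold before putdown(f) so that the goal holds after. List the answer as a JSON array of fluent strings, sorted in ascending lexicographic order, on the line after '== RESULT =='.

Compute (G \ add) ∪ pre:
  G ∩ del = {}  (empty — regression defined)
  G \ add = {handempty, on(a,d), ontable(d), ontable(f)} \ {clear(f), handempty, ontable(f)} = {on(a,d), ontable(d)}
  ∪ pre   = {on(a,d), ontable(d)} ∪ {holding(f)}
          = {holding(f), on(a,d), ontable(d)}

== RESULT ==
["holding(f)", "on(a,d)", "ontable(d)"]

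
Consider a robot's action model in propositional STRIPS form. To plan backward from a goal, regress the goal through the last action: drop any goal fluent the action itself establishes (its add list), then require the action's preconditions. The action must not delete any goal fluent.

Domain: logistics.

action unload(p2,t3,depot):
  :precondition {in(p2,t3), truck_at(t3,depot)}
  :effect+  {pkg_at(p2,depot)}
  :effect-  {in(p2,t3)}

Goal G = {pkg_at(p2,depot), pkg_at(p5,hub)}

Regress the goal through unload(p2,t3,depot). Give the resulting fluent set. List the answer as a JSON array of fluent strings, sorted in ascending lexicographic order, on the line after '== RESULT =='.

Regress:
  G ∩ del = {}  (empty — regression defined)
  G \ add = {pkg_at(p2,depot), pkg_at(p5,hub)} \ {pkg_at(p2,depot)} = {pkg_at(p5,hub)}
  ∪ pre   = {pkg_at(p5,hub)} ∪ {in(p2,t3), truck_at(t3,depot)}
          = {in(p2,t3), pkg_at(p5,hub), truck_at(t3,depot)}

== RESULT ==
["in(p2,t3)", "pkg_at(p5,hub)", "truck_at(t3,depot)"]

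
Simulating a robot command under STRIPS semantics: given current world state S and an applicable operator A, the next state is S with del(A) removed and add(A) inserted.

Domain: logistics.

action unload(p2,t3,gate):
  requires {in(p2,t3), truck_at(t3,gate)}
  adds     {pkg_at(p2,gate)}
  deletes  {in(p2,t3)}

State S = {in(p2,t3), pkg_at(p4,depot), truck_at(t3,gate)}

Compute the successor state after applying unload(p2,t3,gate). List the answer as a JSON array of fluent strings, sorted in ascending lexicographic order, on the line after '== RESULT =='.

Compute (S \ del) ∪ add:
  pre ⊆ S: {in(p2,t3), truck_at(t3,gate)} ⊆ S  — applicable
  S \ del = {pkg_at(p4,depot), truck_at(t3,gate)}
  ∪ add   = {pkg_at(p2,gate), pkg_at(p4,depot), truck_at(t3,gate)}

== RESULT ==
["pkg_at(p2,gate)", "pkg_at(p4,depot)", "truck_at(t3,gate)"]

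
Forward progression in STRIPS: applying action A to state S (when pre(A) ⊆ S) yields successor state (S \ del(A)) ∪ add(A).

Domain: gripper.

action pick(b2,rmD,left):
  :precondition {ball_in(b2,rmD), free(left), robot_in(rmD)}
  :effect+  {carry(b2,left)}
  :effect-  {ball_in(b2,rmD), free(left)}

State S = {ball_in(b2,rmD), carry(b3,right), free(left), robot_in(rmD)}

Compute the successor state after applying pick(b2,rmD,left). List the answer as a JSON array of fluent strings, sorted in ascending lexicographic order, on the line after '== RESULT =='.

Progress:
  pre ⊆ S: {ball_in(b2,rmD), free(left), robot_in(rmD)} ⊆ S  — applicable
  S \ del = {carry(b3,right), robot_in(rmD)}
  ∪ add   = {carry(b2,left), carry(b3,right), robot_in(rmD)}

== RESULT ==
["carry(b2,left)", "carry(b3,right)", "robot_in(rmD)"]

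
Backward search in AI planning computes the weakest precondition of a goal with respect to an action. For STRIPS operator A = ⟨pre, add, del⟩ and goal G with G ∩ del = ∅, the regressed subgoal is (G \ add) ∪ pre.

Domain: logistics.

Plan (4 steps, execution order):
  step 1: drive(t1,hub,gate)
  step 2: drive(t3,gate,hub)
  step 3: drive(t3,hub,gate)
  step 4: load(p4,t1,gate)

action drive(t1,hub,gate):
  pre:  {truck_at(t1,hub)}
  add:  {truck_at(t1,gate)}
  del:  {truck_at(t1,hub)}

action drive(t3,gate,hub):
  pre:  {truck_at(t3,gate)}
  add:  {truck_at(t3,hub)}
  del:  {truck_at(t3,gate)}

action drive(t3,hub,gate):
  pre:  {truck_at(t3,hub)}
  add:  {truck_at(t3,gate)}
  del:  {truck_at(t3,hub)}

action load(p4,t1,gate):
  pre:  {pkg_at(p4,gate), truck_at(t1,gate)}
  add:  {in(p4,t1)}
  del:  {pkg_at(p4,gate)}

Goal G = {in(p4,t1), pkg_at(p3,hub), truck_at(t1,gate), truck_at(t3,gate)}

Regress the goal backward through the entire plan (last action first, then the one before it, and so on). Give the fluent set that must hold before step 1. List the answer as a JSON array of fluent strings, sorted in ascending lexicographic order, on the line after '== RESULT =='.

Work backward from the goal:
  through step 4 (load(p4,t1,gate)): drop {in(p4,t1)}, keep {pkg_at(p3,hub), truck_at(t1,gate), truck_at(t3,gate)}, require {pkg_at(p4,gate), truck_at(t1,gate)}
    → {pkg_at(p3,hub), pkg_at(p4,gate), truck_at(t1,gate), truck_at(t3,gate)}
  through step 3 (drive(t3,hub,gate)): drop {truck_at(t3,gate)}, keep {pkg_at(p3,hub), pkg_at(p4,gate), truck_at(t1,gate)}, require {truck_at(t3,hub)}
    → {pkg_at(p3,hub), pkg_at(p4,gate), truck_at(t1,gate), truck_at(t3,hub)}
  through step 2 (drive(t3,gate,hub)): drop {truck_at(t3,hub)}, keep {pkg_at(p3,hub), pkg_at(p4,gate), truck_at(t1,gate)}, require {truck_at(t3,gate)}
    → {pkg_at(p3,hub), pkg_at(p4,gate), truck_at(t1,gate), truck_at(t3,gate)}
  through step 1 (drive(t1,hub,gate)): drop {truck_at(t1,gate)}, keep {pkg_at(p3,hub), pkg_at(p4,gate), truck_at(t3,gate)}, require {truck_at(t1,hub)}
    → {pkg_at(p3,hub), pkg_at(p4,gate), truck_at(t1,hub), truck_at(t3,gate)}

== RESULT ==
["pkg_at(p3,hub)", "pkg_at(p4,gate)", "truck_at(t1,hub)", "truck_at(t3,gate)"]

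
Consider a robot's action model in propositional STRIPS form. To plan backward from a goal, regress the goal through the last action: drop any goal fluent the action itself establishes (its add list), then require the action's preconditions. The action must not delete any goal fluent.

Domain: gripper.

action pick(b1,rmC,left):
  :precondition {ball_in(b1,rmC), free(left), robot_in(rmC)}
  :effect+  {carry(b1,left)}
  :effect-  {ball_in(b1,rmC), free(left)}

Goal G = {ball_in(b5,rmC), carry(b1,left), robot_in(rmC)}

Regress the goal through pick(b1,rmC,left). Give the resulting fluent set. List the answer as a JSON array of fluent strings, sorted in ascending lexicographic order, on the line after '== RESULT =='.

Compute (G \ add) ∪ pre:
  G ∩ del = {}  (empty — regression defined)
  G \ add = {ball_in(b5,rmC), carry(b1,left), robot_in(rmC)} \ {carry(b1,left)} = {ball_in(b5,rmC), robot_in(rmC)}
  ∪ pre   = {ball_in(b5,rmC), robot_in(rmC)} ∪ {ball_in(b1,rmC), free(left), robot_in(rmC)}
          = {ball_in(b1,rmC), ball_in(b5,rmC), free(left), robot_in(rmC)}

== RESULT ==
["ball_in(b1,rmC)", "ball_in(b5,rmC)", "free(left)", "robot_in(rmC)"]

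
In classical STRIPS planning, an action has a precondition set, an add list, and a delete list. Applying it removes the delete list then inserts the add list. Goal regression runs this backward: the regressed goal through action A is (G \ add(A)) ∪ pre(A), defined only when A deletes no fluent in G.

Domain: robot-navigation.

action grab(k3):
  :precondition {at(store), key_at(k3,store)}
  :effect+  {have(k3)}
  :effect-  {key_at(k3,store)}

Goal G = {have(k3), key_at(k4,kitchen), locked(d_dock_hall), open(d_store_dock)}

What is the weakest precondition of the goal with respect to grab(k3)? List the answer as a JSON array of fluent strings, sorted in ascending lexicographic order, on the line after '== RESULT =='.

Compute (G \ add) ∪ pre:
  G ∩ del = {}  (empty — regression defined)
  G \ add = {have(k3), key_at(k4,kitchen), locked(d_dock_hall), open(d_store_dock)} \ {have(k3)} = {key_at(k4,kitchen), locked(d_dock_hall), open(d_store_dock)}
  ∪ pre   = {key_at(k4,kitchen), locked(d_dock_hall), open(d_store_dock)} ∪ {at(store), key_at(k3,store)}
          = {at(store), key_at(k3,store), key_at(k4,kitchen), locked(d_dock_hall), open(d_store_dock)}

== RESULT ==
["at(store)", "key_at(k3,store)", "key_at(k4,kitchen)", "locked(d_dock_hall)", "open(d_store_dock)"]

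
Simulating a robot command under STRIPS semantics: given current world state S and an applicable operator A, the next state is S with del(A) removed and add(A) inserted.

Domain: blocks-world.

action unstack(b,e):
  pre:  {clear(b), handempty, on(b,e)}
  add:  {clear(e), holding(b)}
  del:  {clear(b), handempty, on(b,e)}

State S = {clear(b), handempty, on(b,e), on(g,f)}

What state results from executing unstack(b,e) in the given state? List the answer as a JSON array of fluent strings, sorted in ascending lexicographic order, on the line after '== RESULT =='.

Compute (S \ del) ∪ add:
  pre ⊆ S: {clear(b), handempty, on(b,e)} ⊆ S  — applicable
  S \ del = {on(g,f)}
  ∪ add   = {clear(e), holding(b), on(g,f)}

== RESULT ==
["clear(e)", "holding(b)", "on(g,f)"]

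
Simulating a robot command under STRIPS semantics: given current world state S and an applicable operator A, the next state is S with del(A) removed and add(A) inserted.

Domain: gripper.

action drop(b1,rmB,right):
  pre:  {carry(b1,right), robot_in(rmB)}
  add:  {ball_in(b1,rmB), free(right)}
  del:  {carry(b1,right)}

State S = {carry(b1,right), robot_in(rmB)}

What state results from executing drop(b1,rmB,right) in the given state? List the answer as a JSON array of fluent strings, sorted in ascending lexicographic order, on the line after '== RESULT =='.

Compute (S \ del) ∪ add:
  pre ⊆ S: {carry(b1,right), robot_in(rmB)} ⊆ S  — applicable
  S \ del = {robot_in(rmB)}
  ∪ add   = {ball_in(b1,rmB), free(right), robot_in(rmB)}

== RESULT ==
["ball_in(b1,rmB)", "free(right)", "robot_in(rmB)"]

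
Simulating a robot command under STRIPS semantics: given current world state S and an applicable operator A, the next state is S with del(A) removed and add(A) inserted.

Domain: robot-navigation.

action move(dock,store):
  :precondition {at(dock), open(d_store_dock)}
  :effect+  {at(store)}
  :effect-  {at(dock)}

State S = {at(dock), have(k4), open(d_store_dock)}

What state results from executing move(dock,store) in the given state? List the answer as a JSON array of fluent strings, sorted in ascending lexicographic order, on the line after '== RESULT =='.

Compute (S \ del) ∪ add:
  pre ⊆ S: {at(dock), open(d_store_dock)} ⊆ S  — applicable
  S \ del = {have(k4), open(d_store_dock)}
  ∪ add   = {at(store), have(k4), open(d_store_dock)}

== RESULT ==
["at(store)", "have(k4)", "open(d_store_dock)"]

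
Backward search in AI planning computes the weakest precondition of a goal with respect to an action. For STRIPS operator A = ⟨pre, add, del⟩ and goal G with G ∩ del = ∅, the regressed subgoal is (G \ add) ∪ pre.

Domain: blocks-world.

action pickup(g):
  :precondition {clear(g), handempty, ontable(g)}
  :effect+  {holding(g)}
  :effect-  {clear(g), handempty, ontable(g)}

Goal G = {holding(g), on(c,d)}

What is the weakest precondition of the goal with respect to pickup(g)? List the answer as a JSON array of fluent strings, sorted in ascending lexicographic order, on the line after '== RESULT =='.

Compute (G \ add) ∪ pre:
  G ∩ del = {}  (empty — regression defined)
  G \ add = {holding(g), on(c,d)} \ {holding(g)} = {on(c,d)}
  ∪ pre   = {on(c,d)} ∪ {clear(g), handempty, ontable(g)}
          = {clear(g), handempty, on(c,d), ontable(g)}

== RESULT ==
["clear(g)", "handempty", "on(c,d)", "ontable(g)"]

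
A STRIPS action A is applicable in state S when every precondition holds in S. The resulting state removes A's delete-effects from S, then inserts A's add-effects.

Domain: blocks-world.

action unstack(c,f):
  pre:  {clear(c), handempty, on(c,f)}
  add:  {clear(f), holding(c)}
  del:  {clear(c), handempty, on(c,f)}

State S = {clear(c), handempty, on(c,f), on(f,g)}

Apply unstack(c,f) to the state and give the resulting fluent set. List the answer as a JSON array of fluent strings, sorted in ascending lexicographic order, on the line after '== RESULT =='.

Compute (S \ del) ∪ add:
  pre ⊆ S: {clear(c), handempty, on(c,f)} ⊆ S  — applicable
  S \ del = {on(f,g)}
  ∪ add   = {clear(f), holding(c), on(f,g)}

== RESULT ==
["clear(f)", "holding(c)", "on(f,g)"]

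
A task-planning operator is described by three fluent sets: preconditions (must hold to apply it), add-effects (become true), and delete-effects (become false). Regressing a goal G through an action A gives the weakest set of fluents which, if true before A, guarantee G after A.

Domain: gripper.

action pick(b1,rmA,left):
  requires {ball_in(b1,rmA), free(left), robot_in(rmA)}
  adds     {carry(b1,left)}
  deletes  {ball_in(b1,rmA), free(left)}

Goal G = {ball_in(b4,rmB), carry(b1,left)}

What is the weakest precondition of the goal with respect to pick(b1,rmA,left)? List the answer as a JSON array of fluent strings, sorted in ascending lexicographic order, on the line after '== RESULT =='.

Regress:
  G ∩ del = {}  (empty — regression defined)
  G \ add = {ball_in(b4,rmB), carry(b1,left)} \ {carry(b1,left)} = {ball_in(b4,rmB)}
  ∪ pre   = {ball_in(b4,rmB)} ∪ {ball_in(b1,rmA), free(left), robot_in(rmA)}
          = {ball_in(b1,rmA), ball_in(b4,rmB), free(left), robot_in(rmA)}

== RESULT ==
["ball_in(b1,rmA)", "ball_in(b4,rmB)", "free(left)", "robot_in(rmA)"]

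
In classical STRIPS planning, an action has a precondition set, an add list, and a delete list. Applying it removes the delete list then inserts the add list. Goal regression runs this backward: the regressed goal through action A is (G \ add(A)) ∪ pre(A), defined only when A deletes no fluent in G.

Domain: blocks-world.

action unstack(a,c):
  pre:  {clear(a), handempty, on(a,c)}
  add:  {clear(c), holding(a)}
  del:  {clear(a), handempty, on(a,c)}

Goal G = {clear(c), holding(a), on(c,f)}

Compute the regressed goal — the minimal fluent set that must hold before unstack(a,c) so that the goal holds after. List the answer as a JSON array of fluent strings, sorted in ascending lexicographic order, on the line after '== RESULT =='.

Regress:
  G ∩ del = {}  (empty — regression defined)
  G \ add = {clear(c), holding(a), on(c,f)} \ {clear(c), holding(a)} = {on(c,f)}
  ∪ pre   = {on(c,f)} ∪ {clear(a), handempty, on(a,c)}
          = {clear(a), handempty, on(a,c), on(c,f)}

== RESULT ==
["clear(a)", "handempty", "on(a,c)", "on(c,f)"]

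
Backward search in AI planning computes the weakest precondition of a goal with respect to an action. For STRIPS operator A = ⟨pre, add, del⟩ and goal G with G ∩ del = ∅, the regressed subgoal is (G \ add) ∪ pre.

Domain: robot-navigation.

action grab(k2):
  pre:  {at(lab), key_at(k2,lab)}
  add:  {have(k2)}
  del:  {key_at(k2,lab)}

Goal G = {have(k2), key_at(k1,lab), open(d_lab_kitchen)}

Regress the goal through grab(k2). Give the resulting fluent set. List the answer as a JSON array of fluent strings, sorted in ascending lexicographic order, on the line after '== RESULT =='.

Regress:
  G ∩ del = {}  (empty — regression defined)
  G \ add = {have(k2), key_at(k1,lab), open(d_lab_kitchen)} \ {have(k2)} = {key_at(k1,lab), open(d_lab_kitchen)}
  ∪ pre   = {key_at(k1,lab), open(d_lab_kitchen)} ∪ {at(lab), key_at(k2,lab)}
          = {at(lab), key_at(k1,lab), key_at(k2,lab), open(d_lab_kitchen)}

== RESULT ==
["at(lab)", "key_at(k1,lab)", "key_at(k2,lab)", "open(d_lab_kitchen)"]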